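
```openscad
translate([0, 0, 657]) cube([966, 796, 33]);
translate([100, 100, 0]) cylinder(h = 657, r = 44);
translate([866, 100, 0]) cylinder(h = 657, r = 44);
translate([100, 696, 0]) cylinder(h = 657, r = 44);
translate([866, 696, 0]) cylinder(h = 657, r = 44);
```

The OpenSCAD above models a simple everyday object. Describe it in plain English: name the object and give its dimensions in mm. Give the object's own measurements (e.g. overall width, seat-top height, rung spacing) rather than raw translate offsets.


A table: top 966 mm (x) × 796 mm (y), 33 mm thick, upper face at z = 690 mm, on four round legs of 88 mm diameter, each leg's bounding box inset 56 mm from the nearest pair of top edges from z = 0 to the bottom of the top.


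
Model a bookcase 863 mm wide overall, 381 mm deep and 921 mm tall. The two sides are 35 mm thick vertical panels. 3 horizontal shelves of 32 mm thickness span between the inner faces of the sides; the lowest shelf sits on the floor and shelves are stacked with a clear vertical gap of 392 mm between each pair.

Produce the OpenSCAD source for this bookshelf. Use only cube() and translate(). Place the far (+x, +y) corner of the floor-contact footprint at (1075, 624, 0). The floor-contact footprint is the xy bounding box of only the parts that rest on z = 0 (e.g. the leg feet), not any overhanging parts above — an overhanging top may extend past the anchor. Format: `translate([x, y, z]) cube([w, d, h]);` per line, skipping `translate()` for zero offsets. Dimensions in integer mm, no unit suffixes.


translate([212, 243, 0]) cube([35, 381, 921]);
translate([1040, 243, 0]) cube([35, 381, 921]);
translate([247, 243, 0]) cube([793, 381, 32]);
translate([247, 243, 424]) cube([793, 381, 32]);
translate([247, 243, 848]) cube([793, 381, 32]);


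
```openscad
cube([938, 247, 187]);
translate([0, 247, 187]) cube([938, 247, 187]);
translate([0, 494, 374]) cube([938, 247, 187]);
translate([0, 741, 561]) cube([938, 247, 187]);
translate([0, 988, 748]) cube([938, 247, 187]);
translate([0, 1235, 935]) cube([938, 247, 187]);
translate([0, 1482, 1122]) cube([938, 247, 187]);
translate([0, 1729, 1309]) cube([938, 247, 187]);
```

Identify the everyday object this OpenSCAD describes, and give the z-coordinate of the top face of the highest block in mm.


A staircase. The total rise is 1496 mm.

8 identical blocks, each offset up and back from the previous — a staircase. Each step is 187 mm tall and there are 8 of them, so the total rise is 8 × 187 = 1496 mm.


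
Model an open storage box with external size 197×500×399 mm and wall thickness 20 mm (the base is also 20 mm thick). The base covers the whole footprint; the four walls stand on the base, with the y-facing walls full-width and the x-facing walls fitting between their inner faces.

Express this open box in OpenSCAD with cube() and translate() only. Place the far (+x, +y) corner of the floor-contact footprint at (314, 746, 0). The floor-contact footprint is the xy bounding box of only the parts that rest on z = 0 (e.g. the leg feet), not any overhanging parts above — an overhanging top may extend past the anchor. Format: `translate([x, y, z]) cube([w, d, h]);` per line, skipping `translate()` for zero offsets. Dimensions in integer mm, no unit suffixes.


translate([117, 246, 0]) cube([197, 500, 20]);
translate([117, 246, 20]) cube([197, 20, 379]);
translate([117, 726, 20]) cube([197, 20, 379]);
translate([117, 266, 20]) cube([20, 460, 379]);
translate([294, 266, 20]) cube([20, 460, 379]);


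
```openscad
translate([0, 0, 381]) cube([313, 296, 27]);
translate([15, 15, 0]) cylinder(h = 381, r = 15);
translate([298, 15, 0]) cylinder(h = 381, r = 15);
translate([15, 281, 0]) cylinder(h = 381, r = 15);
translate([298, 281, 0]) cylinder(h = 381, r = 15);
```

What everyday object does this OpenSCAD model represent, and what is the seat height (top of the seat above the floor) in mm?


A stool. The seat height is 408 mm.

A 313×296×27 slab at z = 381 on four corner cylinders — a stool. The seat top is 381 + 27 = 408 mm.


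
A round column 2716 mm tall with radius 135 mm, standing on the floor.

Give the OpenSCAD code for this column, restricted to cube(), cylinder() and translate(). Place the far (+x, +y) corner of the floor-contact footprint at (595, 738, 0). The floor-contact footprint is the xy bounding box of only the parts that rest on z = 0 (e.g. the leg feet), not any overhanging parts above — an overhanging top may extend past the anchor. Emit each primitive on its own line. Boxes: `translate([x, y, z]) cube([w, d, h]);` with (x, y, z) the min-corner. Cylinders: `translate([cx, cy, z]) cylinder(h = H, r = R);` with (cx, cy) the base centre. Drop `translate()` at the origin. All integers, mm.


translate([460, 603, 0]) cylinder(h = 2716, r = 135);


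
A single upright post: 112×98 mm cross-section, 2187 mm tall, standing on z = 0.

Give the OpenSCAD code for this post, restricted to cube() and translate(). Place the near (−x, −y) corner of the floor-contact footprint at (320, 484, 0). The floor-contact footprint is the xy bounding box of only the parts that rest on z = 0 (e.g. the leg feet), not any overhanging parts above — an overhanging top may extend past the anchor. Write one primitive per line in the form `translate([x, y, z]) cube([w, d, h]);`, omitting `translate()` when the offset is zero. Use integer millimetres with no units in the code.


translate([320, 484, 0]) cube([112, 98, 2187]);


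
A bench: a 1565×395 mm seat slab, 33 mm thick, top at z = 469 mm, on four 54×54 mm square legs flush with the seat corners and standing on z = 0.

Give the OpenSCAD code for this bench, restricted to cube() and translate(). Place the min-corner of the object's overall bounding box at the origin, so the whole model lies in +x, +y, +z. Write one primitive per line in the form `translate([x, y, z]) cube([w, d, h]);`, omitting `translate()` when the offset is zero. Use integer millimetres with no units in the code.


translate([0, 0, 436]) cube([1565, 395, 33]);
cube([54, 54, 436]);
translate([0, 341, 0]) cube([54, 54, 436]);
translate([1511, 0, 0]) cube([54, 54, 436]);
translate([1511, 341, 0]) cube([54, 54, 436]);


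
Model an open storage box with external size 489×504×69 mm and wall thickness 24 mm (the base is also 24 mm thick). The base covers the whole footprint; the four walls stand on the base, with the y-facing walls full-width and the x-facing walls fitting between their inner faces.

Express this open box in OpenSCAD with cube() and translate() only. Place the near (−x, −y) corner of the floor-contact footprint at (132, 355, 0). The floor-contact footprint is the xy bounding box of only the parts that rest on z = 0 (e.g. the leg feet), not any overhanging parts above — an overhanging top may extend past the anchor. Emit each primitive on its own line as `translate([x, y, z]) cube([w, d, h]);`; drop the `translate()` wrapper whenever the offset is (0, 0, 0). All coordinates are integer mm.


translate([132, 355, 0]) cube([489, 504, 24]);
translate([132, 355, 24]) cube([489, 24, 45]);
translate([132, 835, 24]) cube([489, 24, 45]);
translate([132, 379, 24]) cube([24, 456, 45]);
translate([597, 379, 24]) cube([24, 456, 45]);


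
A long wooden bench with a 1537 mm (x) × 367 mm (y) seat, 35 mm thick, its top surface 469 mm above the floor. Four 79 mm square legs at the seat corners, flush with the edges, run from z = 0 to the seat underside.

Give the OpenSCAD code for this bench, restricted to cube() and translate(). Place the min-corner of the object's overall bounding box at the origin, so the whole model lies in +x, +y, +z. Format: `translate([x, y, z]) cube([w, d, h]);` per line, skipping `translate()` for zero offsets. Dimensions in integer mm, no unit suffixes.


translate([0, 0, 434]) cube([1537, 367, 35]);
cube([79, 79, 434]);
translate([0, 288, 0]) cube([79, 79, 434]);
translate([1458, 0, 0]) cube([79, 79, 434]);
translate([1458, 288, 0]) cube([79, 79, 434]);


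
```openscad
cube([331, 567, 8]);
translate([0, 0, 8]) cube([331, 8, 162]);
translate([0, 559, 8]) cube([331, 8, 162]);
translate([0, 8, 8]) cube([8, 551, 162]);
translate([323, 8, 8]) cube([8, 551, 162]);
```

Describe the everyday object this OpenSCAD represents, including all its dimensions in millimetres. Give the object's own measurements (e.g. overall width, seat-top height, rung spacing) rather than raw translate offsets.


An open-topped rectangular box: outside dimensions 331×567×170 mm, with a uniform wall and base thickness of 8 mm. The base is a full 331×567 slab on the floor; four walls sit on top of the base. The front and back walls (the −y and +y sides) span the full width; the two side walls fit between them.


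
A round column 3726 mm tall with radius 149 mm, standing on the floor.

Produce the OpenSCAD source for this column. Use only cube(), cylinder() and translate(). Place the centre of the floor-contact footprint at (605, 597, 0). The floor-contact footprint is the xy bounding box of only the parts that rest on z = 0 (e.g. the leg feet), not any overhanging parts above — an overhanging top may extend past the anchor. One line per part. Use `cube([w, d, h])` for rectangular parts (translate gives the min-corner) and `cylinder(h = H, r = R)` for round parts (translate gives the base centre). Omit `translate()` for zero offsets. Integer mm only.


translate([605, 597, 0]) cylinder(h = 3726, r = 149);


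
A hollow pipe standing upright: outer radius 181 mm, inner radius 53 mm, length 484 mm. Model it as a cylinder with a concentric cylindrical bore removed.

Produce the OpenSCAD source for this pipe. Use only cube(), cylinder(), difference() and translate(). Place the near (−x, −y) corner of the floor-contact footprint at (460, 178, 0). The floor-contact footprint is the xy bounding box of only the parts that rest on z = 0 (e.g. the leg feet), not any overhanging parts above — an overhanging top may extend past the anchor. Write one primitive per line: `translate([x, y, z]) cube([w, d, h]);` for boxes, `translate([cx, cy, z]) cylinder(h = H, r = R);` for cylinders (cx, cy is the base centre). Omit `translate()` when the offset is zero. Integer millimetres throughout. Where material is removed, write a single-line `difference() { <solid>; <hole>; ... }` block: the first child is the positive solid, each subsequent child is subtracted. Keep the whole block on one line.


difference() { translate([641, 359, 0]) cylinder(h = 484, r = 181); translate([641, 359, 0]) cylinder(h = 484, r = 53); }


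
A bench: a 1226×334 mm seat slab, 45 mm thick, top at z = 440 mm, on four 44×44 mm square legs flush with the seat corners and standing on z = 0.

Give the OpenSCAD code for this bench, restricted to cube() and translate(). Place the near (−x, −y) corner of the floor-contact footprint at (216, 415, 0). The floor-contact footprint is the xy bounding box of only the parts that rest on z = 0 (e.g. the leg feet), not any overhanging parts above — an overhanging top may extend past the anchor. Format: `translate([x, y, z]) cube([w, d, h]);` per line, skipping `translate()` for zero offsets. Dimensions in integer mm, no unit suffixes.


translate([216, 415, 395]) cube([1226, 334, 45]);
translate([216, 415, 0]) cube([44, 44, 395]);
translate([216, 705, 0]) cube([44, 44, 395]);
translate([1398, 415, 0]) cube([44, 44, 395]);
translate([1398, 705, 0]) cube([44, 44, 395]);


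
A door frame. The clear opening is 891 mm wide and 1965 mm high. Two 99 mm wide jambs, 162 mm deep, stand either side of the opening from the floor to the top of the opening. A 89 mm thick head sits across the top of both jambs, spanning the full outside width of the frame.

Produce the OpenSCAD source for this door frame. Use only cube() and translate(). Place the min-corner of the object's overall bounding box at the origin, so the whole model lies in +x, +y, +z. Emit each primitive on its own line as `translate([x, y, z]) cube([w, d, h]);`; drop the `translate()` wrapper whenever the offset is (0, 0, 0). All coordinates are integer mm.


cube([99, 162, 1965]);
translate([990, 0, 0]) cube([99, 162, 1965]);
translate([0, 0, 1965]) cube([1089, 162, 89]);


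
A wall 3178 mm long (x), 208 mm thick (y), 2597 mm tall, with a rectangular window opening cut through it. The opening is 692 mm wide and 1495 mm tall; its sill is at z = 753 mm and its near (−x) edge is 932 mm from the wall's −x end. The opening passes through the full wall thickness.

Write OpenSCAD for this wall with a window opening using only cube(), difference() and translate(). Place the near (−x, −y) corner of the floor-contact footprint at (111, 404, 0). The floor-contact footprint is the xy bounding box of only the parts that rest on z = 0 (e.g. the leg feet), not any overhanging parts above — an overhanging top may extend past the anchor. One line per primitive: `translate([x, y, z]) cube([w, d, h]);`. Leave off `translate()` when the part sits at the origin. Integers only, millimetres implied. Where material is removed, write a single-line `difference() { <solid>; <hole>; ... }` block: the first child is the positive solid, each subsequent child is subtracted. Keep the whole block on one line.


difference() { translate([111, 404, 0]) cube([3178, 208, 2597]); translate([1043, 404, 753]) cube([692, 208, 1495]); }


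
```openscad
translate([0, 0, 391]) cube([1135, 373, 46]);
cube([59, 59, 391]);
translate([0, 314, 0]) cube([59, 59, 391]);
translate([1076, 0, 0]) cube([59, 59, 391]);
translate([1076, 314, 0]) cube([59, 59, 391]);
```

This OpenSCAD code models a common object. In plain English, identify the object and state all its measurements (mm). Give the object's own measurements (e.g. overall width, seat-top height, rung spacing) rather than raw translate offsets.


A long wooden bench with a 1135 mm (x) × 373 mm (y) seat, 46 mm thick, its top surface 437 mm above the floor. Four 59 mm square legs at the seat corners, flush with the edges, run from z = 0 to the seat underside.


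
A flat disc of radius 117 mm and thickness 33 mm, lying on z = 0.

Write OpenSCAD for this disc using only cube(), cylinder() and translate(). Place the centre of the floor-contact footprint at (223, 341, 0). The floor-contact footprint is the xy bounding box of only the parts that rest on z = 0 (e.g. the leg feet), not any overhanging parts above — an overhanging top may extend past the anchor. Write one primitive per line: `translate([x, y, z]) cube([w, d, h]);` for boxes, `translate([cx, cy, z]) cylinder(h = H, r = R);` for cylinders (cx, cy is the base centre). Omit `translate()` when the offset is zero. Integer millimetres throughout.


translate([223, 341, 0]) cylinder(h = 33, r = 117);


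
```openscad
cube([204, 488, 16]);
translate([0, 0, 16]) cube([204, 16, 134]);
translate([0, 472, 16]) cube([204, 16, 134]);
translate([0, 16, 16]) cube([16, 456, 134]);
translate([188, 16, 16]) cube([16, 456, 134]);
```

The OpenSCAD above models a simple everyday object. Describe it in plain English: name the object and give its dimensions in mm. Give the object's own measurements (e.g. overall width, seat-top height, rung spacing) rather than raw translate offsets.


An open-topped rectangular box: outside dimensions 204×488×150 mm, with a uniform wall and base thickness of 16 mm. The base is a full 204×488 slab on the floor; four walls sit on top of the base. The front and back walls (the −y and +y sides) span the full width; the two side walls fit between them.


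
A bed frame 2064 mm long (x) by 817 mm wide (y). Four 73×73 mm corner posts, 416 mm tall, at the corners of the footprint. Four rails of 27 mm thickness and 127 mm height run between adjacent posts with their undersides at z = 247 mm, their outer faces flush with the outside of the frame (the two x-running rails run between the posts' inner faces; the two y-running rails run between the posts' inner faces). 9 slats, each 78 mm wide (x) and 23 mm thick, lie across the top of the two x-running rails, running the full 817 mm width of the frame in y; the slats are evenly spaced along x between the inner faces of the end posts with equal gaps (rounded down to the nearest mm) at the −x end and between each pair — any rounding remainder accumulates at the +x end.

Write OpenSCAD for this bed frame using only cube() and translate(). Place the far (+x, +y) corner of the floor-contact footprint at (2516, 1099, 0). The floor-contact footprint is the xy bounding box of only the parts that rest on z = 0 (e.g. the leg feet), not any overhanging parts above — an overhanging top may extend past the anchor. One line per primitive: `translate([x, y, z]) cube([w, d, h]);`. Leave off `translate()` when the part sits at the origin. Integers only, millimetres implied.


// slat z = rail_z + rail_h = 247 + 127 = 374
// slat gap = ⌊(1918 − 9·78) / 10⌋ = 121
translate([452, 282, 0]) cube([73, 73, 416]);
translate([452, 1026, 0]) cube([73, 73, 416]);
translate([2443, 282, 0]) cube([73, 73, 416]);
translate([2443, 1026, 0]) cube([73, 73, 416]);
translate([525, 282, 247]) cube([1918, 27, 127]);
translate([525, 1072, 247]) cube([1918, 27, 127]);
translate([452, 355, 247]) cube([27, 671, 127]);
translate([2489, 355, 247]) cube([27, 671, 127]);
translate([646, 282, 374]) cube([78, 817, 23]);
translate([845, 282, 374]) cube([78, 817, 23]);
translate([1044, 282, 374]) cube([78, 817, 23]);
translate([1243, 282, 374]) cube([78, 817, 23]);
translate([1442, 282, 374]) cube([78, 817, 23]);
translate([1641, 282, 374]) cube([78, 817, 23]);
translate([1840, 282, 374]) cube([78, 817, 23]);
translate([2039, 282, 374]) cube([78, 817, 23]);
translate([2238, 282, 374]) cube([78, 817, 23]);


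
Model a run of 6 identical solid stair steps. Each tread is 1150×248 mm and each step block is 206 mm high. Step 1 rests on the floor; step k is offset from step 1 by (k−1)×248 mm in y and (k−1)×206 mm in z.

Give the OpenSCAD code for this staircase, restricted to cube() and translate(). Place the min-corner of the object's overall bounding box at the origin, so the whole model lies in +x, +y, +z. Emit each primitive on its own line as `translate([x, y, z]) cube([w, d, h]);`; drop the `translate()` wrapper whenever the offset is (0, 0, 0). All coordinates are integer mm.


cube([1150, 248, 206]);
translate([0, 248, 206]) cube([1150, 248, 206]);
translate([0, 496, 412]) cube([1150, 248, 206]);
translate([0, 744, 618]) cube([1150, 248, 206]);
translate([0, 992, 824]) cube([1150, 248, 206]);
translate([0, 1240, 1030]) cube([1150, 248, 206]);


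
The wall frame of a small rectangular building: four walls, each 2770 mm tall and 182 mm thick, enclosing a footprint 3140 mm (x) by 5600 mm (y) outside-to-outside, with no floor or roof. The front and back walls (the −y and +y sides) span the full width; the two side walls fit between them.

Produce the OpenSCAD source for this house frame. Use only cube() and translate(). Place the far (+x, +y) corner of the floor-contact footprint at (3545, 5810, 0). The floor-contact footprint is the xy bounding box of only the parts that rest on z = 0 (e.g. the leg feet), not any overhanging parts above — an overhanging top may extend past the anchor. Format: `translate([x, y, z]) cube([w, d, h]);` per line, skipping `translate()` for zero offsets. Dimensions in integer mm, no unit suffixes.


translate([405, 210, 0]) cube([3140, 182, 2770]);
translate([405, 5628, 0]) cube([3140, 182, 2770]);
translate([405, 392, 0]) cube([182, 5236, 2770]);
translate([3363, 392, 0]) cube([182, 5236, 2770]);


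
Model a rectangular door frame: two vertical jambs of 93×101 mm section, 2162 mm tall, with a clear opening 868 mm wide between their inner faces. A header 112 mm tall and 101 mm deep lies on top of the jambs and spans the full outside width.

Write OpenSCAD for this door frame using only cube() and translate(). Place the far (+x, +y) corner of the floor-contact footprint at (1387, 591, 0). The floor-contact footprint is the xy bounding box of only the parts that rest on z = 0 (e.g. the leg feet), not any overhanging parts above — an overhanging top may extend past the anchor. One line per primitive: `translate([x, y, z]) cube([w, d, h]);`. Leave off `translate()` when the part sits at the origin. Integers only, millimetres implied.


translate([333, 490, 0]) cube([93, 101, 2162]);
translate([1294, 490, 0]) cube([93, 101, 2162]);
translate([333, 490, 2162]) cube([1054, 101, 112]);


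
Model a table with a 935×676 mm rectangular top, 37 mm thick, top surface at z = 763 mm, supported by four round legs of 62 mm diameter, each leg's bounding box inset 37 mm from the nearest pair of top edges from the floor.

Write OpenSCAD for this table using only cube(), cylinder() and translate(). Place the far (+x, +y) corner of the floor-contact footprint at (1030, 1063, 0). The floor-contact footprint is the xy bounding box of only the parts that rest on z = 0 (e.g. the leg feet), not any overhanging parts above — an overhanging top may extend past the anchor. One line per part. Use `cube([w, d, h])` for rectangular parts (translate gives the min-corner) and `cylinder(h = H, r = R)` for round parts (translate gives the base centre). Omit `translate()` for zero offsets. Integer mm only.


translate([132, 424, 726]) cube([935, 676, 37]);
translate([200, 492, 0]) cylinder(h = 726, r = 31);
translate([999, 492, 0]) cylinder(h = 726, r = 31);
translate([200, 1032, 0]) cylinder(h = 726, r = 31);
translate([999, 1032, 0]) cylinder(h = 726, r = 31);


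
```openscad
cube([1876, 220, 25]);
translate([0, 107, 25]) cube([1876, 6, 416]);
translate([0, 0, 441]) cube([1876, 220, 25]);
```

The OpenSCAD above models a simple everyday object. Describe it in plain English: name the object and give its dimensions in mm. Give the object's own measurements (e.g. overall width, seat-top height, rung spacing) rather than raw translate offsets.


An I-beam lying along x, 1876 mm long. Overall section height 466 mm. Two flanges 220 mm wide (y) and 25 mm thick, one on the floor and one at the top; a web 6 mm thick runs between them, centred on the flange width.


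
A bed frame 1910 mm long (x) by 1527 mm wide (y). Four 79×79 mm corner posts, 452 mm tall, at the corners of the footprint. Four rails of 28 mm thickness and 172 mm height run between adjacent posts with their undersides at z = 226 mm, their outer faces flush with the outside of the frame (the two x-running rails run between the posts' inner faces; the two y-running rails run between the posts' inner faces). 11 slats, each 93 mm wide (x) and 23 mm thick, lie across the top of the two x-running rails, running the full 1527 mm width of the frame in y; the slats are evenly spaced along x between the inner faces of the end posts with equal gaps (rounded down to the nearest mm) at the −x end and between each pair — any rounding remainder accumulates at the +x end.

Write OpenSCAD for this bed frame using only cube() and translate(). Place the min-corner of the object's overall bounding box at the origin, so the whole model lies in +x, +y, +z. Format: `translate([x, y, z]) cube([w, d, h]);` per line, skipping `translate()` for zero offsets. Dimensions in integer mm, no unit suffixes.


cube([79, 79, 452]);
translate([0, 1448, 0]) cube([79, 79, 452]);
translate([1831, 0, 0]) cube([79, 79, 452]);
translate([1831, 1448, 0]) cube([79, 79, 452]);
translate([79, 0, 226]) cube([1752, 28, 172]);
translate([79, 1499, 226]) cube([1752, 28, 172]);
translate([0, 79, 226]) cube([28, 1369, 172]);
translate([1882, 79, 226]) cube([28, 1369, 172]);
translate([139, 0, 398]) cube([93, 1527, 23]);
translate([292, 0, 398]) cube([93, 1527, 23]);
translate([445, 0, 398]) cube([93, 1527, 23]);
translate([598, 0, 398]) cube([93, 1527, 23]);
translate([751, 0, 398]) cube([93, 1527, 23]);
translate([904, 0, 398]) cube([93, 1527, 23]);
translate([1057, 0, 398]) cube([93, 1527, 23]);
translate([1210, 0, 398]) cube([93, 1527, 23]);
translate([1363, 0, 398]) cube([93, 1527, 23]);
translate([1516, 0, 398]) cube([93, 1527, 23]);
translate([1669, 0, 398]) cube([93, 1527, 23]);


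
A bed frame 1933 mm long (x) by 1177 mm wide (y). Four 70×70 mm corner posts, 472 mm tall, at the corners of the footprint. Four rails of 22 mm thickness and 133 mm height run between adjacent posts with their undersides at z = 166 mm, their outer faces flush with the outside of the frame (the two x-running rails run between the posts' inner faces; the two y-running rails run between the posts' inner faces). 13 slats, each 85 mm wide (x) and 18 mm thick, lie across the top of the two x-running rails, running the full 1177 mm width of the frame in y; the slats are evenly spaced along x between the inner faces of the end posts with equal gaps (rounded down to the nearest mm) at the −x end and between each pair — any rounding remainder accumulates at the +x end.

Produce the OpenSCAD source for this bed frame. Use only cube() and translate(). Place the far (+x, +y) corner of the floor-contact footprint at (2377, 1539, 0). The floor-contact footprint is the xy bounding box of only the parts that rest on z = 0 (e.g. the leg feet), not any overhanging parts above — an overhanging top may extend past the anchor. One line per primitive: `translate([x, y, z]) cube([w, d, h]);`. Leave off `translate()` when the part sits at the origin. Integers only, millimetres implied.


translate([444, 362, 0]) cube([70, 70, 472]);
translate([444, 1469, 0]) cube([70, 70, 472]);
translate([2307, 362, 0]) cube([70, 70, 472]);
translate([2307, 1469, 0]) cube([70, 70, 472]);
translate([514, 362, 166]) cube([1793, 22, 133]);
translate([514, 1517, 166]) cube([1793, 22, 133]);
translate([444, 432, 166]) cube([22, 1037, 133]);
translate([2355, 432, 166]) cube([22, 1037, 133]);
translate([563, 362, 299]) cube([85, 1177, 18]);
translate([697, 362, 299]) cube([85, 1177, 18]);
translate([831, 362, 299]) cube([85, 1177, 18]);
translate([965, 362, 299]) cube([85, 1177, 18]);
translate([1099, 362, 299]) cube([85, 1177, 18]);
translate([1233, 362, 299]) cube([85, 1177, 18]);
translate([1367, 362, 299]) cube([85, 1177, 18]);
translate([1501, 362, 299]) cube([85, 1177, 18]);
translate([1635, 362, 299]) cube([85, 1177, 18]);
translate([1769, 362, 299]) cube([85, 1177, 18]);
translate([1903, 362, 299]) cube([85, 1177, 18]);
translate([2037, 362, 299]) cube([85, 1177, 18]);
translate([2171, 362, 299]) cube([85, 1177, 18]);


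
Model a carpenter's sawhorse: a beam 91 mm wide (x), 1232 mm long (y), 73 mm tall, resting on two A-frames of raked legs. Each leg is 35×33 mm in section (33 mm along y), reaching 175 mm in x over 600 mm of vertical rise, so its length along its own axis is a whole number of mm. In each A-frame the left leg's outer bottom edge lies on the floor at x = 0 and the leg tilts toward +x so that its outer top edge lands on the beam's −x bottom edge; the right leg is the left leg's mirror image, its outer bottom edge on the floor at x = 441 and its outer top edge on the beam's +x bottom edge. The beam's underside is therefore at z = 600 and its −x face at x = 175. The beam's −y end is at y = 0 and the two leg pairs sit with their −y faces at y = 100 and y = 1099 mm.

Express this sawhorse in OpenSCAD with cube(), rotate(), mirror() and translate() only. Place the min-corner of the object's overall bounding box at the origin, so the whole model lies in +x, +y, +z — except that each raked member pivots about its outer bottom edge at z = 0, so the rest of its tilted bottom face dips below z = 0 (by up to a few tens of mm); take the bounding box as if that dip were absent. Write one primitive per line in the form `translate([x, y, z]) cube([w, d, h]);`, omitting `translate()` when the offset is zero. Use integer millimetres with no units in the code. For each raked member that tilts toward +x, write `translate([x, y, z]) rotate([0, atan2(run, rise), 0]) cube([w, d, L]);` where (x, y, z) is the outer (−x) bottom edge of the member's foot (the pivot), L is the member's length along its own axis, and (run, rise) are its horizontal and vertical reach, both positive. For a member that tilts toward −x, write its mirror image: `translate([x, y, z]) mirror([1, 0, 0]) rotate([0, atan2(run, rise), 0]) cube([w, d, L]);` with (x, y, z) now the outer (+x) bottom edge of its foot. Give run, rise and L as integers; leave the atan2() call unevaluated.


translate([175, 0, 600]) cube([91, 1232, 73]);
translate([0, 100, 0]) rotate([0, atan2(175, 600), 0]) cube([35, 33, 625]);
translate([441, 100, 0]) mirror([1, 0, 0]) rotate([0, atan2(175, 600), 0]) cube([35, 33, 625]);
translate([0, 1099, 0]) rotate([0, atan2(175, 600), 0]) cube([35, 33, 625]);
translate([441, 1099, 0]) mirror([1, 0, 0]) rotate([0, atan2(175, 600), 0]) cube([35, 33, 625]);


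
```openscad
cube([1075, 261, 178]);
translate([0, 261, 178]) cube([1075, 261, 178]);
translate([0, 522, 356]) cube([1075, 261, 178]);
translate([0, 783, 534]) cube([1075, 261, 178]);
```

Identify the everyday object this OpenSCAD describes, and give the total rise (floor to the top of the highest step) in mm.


A staircase. The total rise is 712 mm.

4 identical blocks, each offset up and back from the previous — a staircase. Each step is 178 mm tall and there are 4 of them, so the total rise is 4 × 178 = 712 mm.


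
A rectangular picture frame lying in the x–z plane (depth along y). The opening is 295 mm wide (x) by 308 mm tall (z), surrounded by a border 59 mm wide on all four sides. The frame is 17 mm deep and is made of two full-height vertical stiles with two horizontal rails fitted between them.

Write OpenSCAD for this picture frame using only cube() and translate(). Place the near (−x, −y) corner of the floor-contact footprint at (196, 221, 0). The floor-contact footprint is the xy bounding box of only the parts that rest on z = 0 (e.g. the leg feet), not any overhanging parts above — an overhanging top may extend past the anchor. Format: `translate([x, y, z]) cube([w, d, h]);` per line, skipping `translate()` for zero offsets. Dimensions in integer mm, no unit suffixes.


translate([196, 221, 0]) cube([59, 17, 426]);
translate([550, 221, 0]) cube([59, 17, 426]);
translate([255, 221, 0]) cube([295, 17, 59]);
translate([255, 221, 367]) cube([295, 17, 59]);


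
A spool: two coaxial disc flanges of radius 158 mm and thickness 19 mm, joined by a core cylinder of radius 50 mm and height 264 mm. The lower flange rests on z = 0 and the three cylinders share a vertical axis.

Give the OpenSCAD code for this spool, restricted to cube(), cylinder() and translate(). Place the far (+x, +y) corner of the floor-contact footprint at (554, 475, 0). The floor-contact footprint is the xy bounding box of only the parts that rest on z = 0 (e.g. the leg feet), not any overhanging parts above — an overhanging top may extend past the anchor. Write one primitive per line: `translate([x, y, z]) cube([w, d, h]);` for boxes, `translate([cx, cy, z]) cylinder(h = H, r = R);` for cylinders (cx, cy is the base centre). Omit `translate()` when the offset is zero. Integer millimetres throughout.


translate([396, 317, 0]) cylinder(h = 19, r = 158);
translate([396, 317, 19]) cylinder(h = 264, r = 50);
translate([396, 317, 283]) cylinder(h = 19, r = 158);


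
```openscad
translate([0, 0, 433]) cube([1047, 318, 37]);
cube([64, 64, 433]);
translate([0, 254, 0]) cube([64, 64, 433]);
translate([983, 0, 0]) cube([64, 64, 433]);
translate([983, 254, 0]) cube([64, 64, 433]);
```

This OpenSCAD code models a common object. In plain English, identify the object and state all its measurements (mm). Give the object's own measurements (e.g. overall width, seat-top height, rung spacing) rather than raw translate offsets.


A bench: a 1047×318 mm seat slab, 37 mm thick, top at z = 470 mm, on four 64×64 mm square legs flush with the seat corners and standing on z = 0.


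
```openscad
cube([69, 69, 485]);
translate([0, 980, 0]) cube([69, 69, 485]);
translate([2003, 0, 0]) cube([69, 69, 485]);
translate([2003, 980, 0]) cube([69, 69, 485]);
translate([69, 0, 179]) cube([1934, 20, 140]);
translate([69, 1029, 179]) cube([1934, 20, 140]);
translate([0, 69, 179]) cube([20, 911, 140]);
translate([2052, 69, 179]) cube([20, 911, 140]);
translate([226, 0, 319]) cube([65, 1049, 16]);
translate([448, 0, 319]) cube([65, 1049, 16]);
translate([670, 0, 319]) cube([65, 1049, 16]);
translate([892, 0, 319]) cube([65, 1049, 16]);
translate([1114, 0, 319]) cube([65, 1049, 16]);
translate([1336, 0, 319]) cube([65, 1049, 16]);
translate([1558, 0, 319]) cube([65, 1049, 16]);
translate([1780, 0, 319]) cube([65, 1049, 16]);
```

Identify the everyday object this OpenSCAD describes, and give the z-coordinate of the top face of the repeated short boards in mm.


A bed frame. The slat-top height is 335 mm.

Four posts, four rails, and a row of slats — a bed frame. Slats sit on the rails at z = 179 + 140 = 319; with slat thickness 16, the top is 335 mm.


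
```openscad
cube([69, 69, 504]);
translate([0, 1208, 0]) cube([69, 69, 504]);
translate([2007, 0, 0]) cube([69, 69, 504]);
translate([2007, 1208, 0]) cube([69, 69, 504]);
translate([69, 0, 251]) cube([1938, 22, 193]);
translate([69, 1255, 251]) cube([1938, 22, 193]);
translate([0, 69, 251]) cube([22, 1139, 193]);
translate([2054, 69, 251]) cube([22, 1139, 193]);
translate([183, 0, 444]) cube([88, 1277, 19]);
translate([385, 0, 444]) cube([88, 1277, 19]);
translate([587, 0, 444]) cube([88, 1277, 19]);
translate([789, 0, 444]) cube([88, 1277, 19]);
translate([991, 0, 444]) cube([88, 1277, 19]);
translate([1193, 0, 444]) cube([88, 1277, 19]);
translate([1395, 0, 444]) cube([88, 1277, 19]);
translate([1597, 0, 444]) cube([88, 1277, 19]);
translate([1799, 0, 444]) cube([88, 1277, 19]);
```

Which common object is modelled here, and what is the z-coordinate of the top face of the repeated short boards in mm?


A bed frame. The slat-top height is 463 mm.

Four posts, four rails, and a row of slats — a bed frame. Slats sit on the rails at z = 251 + 193 = 444; with slat thickness 19, the top is 463 mm.


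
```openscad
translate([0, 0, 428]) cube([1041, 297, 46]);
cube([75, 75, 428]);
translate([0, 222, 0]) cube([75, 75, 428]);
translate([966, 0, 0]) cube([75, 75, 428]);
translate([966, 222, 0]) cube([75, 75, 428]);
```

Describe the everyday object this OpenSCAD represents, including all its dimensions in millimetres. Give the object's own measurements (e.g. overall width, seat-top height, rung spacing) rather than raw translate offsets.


A long wooden bench with a 1041 mm (x) × 297 mm (y) seat, 46 mm thick, its top surface 474 mm above the floor. Four 75 mm square legs at the seat corners, flush with the edges, run from z = 0 to the seat underside.


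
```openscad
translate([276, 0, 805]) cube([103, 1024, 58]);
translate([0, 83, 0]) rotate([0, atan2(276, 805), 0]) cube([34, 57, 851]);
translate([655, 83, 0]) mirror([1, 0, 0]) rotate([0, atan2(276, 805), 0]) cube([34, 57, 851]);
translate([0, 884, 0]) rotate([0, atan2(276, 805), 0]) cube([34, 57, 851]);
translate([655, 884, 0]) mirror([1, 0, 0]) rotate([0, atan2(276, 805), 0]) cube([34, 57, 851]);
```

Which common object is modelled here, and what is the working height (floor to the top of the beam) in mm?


A sawhorse. The overall height is 863 mm.

A beam across two mirrored pairs of raked legs — a sawhorse. The beam's underside is at z = 805 (matching the legs' vertical rise in atan2(276, 805)) and the beam is 58 mm tall, so its top is at 805 + 58 = 863 mm. The raked legs top out at the beam's underside, so that is the highest point.


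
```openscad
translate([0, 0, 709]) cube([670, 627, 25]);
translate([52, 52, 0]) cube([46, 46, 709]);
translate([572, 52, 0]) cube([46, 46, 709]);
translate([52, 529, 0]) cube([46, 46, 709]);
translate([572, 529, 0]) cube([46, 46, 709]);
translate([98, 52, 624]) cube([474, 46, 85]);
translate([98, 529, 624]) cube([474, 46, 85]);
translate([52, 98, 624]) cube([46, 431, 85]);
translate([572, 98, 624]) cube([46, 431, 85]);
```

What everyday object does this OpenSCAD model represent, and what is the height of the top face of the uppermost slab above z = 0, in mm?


A table. The table height is 734 mm.

A 670×627×25 slab sits at z = 709 on four 46 mm square posts — a table. The top surface is at 709 + 25 = 734 mm.


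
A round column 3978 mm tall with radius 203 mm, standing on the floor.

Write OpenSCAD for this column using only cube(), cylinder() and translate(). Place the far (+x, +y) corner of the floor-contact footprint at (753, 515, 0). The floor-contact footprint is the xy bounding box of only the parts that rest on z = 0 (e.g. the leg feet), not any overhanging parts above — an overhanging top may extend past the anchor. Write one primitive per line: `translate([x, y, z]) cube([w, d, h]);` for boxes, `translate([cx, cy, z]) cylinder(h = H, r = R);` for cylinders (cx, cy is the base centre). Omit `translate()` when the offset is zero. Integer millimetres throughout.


translate([550, 312, 0]) cylinder(h = 3978, r = 203);


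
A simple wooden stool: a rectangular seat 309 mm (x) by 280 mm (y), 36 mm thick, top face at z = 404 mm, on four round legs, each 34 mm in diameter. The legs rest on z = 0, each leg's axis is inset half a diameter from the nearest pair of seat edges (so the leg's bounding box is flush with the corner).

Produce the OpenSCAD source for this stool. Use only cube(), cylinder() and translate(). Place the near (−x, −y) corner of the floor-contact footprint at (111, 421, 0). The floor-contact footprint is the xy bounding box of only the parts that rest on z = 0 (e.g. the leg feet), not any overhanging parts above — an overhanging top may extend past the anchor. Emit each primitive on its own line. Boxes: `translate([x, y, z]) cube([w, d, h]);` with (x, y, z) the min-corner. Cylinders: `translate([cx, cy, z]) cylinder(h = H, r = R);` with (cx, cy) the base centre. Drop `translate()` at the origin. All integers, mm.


// leg_h = 404 - 36 = 368
translate([111, 421, 368]) cube([309, 280, 36]);
translate([128, 438, 0]) cylinder(h = 368, r = 17);
translate([403, 438, 0]) cylinder(h = 368, r = 17);
translate([128, 684, 0]) cylinder(h = 368, r = 17);
translate([403, 684, 0]) cylinder(h = 368, r = 17);


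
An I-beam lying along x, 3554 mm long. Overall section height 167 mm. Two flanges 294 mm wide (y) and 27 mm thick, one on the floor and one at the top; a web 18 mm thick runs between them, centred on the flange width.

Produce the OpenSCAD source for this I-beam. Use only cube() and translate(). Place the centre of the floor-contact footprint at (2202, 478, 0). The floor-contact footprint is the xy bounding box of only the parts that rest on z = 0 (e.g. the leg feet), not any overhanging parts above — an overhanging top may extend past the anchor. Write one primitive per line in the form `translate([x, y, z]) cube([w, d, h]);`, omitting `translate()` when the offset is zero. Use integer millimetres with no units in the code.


translate([425, 331, 0]) cube([3554, 294, 27]);
translate([425, 469, 27]) cube([3554, 18, 113]);
translate([425, 331, 140]) cube([3554, 294, 27]);


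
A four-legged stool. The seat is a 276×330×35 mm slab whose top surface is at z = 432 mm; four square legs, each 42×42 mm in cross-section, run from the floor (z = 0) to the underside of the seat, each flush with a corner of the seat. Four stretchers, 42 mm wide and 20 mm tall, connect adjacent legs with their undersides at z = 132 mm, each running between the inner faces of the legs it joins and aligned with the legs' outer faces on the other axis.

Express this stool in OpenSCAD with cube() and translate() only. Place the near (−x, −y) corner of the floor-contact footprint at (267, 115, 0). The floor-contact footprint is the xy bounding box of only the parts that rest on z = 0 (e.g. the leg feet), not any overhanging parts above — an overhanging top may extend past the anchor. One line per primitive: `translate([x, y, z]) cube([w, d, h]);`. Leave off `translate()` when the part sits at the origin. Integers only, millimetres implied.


translate([267, 115, 397]) cube([276, 330, 35]);
translate([267, 115, 0]) cube([42, 42, 397]);
translate([501, 115, 0]) cube([42, 42, 397]);
translate([267, 403, 0]) cube([42, 42, 397]);
translate([501, 403, 0]) cube([42, 42, 397]);
translate([309, 115, 132]) cube([192, 42, 20]);
translate([309, 403, 132]) cube([192, 42, 20]);
translate([267, 157, 132]) cube([42, 246, 20]);
translate([501, 157, 132]) cube([42, 246, 20]);
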